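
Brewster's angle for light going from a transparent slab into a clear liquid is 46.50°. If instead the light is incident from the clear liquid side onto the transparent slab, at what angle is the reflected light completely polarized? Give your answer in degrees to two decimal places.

θ_B' ≈ 43.50°

Reversing the direction swaps n₁ and n₂, so tan θ_B' = 1/tan θ_B and θ_B' = 90° − θ_B.
Hence θ_B' = 90° − 46.50° = 43.50°.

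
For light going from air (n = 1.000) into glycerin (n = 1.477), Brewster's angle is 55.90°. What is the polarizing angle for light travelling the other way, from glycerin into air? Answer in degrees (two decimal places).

θ_B' ≈ 34.10°

Reversing the direction swaps n₁ and n₂, so tan θ_B' = 1/tan θ_B and θ_B' = 90° − θ_B.
Hence θ_B' = 90° − 55.90° = 34.10°.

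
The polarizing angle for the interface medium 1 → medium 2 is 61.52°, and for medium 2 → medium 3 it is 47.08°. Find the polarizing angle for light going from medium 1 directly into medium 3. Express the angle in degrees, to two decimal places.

tan θ_B(1→2) = n₂/n₁ = tan 61.52° = 1.8433.
tan θ_B(2→3) = n₃/n₂ = tan 47.08° = 1.0754.
So n₃/n₁ = (n₂/n₁)(n₃/n₂) = 1.8433 × 1.0754 = 1.9822.
θ_B(1→3) = arctan(1.9822) = 63.23°.

θ_B ≈ 63.23°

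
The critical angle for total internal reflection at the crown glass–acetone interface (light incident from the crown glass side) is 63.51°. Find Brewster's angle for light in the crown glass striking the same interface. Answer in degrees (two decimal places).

At the critical angle sin θ_c = n₂/n₁, giving n₂/n₁ = sin 63.51° = 0.8950.
Then tan θ_B = n₂/n₁ = 0.8950, so θ_B = arctan 0.8950 = 41.83°.

θ_B ≈ 41.83°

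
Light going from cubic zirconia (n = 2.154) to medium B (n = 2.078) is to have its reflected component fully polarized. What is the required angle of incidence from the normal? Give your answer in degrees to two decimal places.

The reflected p-component vanishes when tan θ_B = n₂/n₁.
tan θ_B = n₂/n₁ = 2.078/2.154 = 0.9647. Taking the arctangent, θ_B = 43.97°.

θ_B ≈ 43.97°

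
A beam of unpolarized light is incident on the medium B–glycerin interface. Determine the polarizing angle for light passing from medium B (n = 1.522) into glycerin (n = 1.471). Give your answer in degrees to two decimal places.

Here n₂/n₁ = 1.471/1.522 = 0.9665, and Brewster's law gives tan θ_B = n₂/n₁.
So θ_B = arctan 0.9665 = 44.02°.

θ_B ≈ 44.02°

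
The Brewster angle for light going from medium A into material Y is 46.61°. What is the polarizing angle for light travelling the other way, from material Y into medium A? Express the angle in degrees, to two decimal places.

θ_B' ≈ 43.39°

tan θ_B' = n₁/n₂ = 1/tan θ_B, so θ_B' = 90° − θ_B.
θ_B' = 90° − 46.61° = 43.39°.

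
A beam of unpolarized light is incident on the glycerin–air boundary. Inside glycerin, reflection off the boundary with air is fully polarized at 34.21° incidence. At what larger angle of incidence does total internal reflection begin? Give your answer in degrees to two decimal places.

tan θ_B = n₂/n₁ = tan 34.21° = 0.6799.
Total internal reflection: sin θ_c = n₂/n₁ = 0.6799.
θ_c = arcsin(0.6799) = 42.83°.

θ_c ≈ 42.83°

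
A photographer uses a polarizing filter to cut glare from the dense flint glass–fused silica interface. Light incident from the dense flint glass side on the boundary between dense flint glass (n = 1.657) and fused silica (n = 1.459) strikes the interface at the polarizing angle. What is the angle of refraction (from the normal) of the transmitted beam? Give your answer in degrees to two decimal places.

θ_B = arctan(n₂/n₁) = arctan(1.459/1.657) = 41.36°.
The refracted ray is perpendicular to the reflected ray, so θ_t = 90° − θ_B = 48.64°.

θ_t ≈ 48.64°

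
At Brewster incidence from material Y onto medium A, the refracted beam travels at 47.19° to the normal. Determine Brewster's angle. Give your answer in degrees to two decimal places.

θ_B ≈ 42.81°

Brewster's condition makes the reflected and refracted beams perpendicular: θ_B + θ_t = 90°.
So θ_B = 90° − θ_t = 90° − 47.19° = 42.81°.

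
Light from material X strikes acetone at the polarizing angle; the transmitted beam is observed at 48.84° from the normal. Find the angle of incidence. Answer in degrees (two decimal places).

At Brewster's angle the reflected and refracted rays are perpendicular, so θ_B + θ_t = 90°.
θ_B = 90° − 48.84° = 41.16°.

θ_B ≈ 41.16°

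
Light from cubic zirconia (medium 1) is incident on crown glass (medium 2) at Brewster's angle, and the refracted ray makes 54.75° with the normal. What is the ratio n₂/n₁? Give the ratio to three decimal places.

n₂/n₁ ≈ 0.707

θ_B + θ_t = 90°, so θ_B = 90° − 54.75° = 35.25°.
Then n₂/n₁ = tan θ_B = tan 35.25° = 0.707.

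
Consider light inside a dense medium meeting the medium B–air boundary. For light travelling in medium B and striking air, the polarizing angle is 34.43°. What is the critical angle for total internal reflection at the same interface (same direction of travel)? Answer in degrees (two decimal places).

tan θ_B = n₂/n₁ = tan 34.43° = 0.6855.
Total internal reflection: sin θ_c = n₂/n₁ = 0.6855.
θ_c = arcsin(0.6855) = 43.27°.

θ_c ≈ 43.27°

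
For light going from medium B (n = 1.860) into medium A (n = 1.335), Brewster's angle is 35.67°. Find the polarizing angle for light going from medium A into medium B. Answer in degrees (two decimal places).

The two Brewster angles are complementary: θ_B' = 90° − θ_B = 90° − 35.67° = 54.33°.

θ_B' ≈ 54.33°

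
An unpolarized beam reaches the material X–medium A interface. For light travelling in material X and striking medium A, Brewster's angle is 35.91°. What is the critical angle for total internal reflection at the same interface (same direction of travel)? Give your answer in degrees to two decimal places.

tan θ_B = n₂/n₁ = tan 35.91° = 0.7241.
Total internal reflection: sin θ_c = n₂/n₁ = 0.7241.
θ_c = arcsin(0.7241) = 46.40°.

θ_c ≈ 46.40°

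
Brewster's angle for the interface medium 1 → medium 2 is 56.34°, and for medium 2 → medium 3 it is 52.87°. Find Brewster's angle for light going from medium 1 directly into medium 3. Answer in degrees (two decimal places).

tan θ_B(1→2) = n₂/n₁ = tan 56.34° = 1.5017.
tan θ_B(2→3) = n₃/n₂ = tan 52.87° = 1.3208.
n₃/n₁ = 1.9835. Then tan θ_B(1→3) = n₃/n₁, so θ_B(1→3) = arctan(1.9835) = 63.24°.

θ_B ≈ 63.24°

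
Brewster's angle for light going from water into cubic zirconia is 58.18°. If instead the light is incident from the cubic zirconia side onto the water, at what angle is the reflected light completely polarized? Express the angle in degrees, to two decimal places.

Reversing the direction swaps n₁ and n₂, so tan θ_B' = 1/tan θ_B and θ_B' = 90° − θ_B.
Hence θ_B' = 90° − 58.18° = 31.82°.

θ_B' ≈ 31.82°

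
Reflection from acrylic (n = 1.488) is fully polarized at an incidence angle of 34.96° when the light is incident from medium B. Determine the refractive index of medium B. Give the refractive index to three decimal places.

At Brewster's angle, tan θ_B = n₂/n₁ with n₁ on the incident side (medium B) and n₂ on the transmitted side (acrylic).
n₁ = n₂ / tan θ_B = 1.488 / tan 34.96° = 2.128.

n ≈ 2.128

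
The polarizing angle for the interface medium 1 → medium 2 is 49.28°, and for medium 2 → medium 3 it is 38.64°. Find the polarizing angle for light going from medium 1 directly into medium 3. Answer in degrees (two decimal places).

tan θ_B(1→2) = n₂/n₁ = tan 49.28° = 1.1618.
tan θ_B(2→3) = n₃/n₂ = tan 38.64° = 0.7994.
So n₃/n₁ = (n₂/n₁)(n₃/n₂) = 1.1618 × 0.7994 = 0.9288.
θ_B(1→3) = arctan(0.9288) = 42.89°.

θ_B ≈ 42.89°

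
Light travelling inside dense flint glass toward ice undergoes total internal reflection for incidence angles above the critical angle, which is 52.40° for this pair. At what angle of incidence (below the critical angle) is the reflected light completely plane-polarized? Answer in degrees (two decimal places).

At the critical angle sin θ_c = n₂/n₁, giving n₂/n₁ = sin 52.40° = 0.7923.
Then tan θ_B = n₂/n₁ = 0.7923, so θ_B = arctan 0.7923 = 38.39°.

θ_B ≈ 38.39°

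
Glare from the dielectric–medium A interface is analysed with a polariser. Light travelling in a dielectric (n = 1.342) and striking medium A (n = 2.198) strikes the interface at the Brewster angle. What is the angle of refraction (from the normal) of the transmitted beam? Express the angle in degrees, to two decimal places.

θ_t ≈ 31.41°

θ_B = arctan(n₂/n₁) = arctan(2.198/1.342) = 58.59°.
The refracted ray is perpendicular to the reflected ray, so θ_t = 90° − θ_B = 31.41°.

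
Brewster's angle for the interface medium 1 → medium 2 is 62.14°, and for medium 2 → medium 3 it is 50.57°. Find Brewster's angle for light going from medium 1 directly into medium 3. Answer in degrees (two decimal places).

Each Brewster angle gives a ratio: n₂/n₁ = tan 62.14° = 1.8919, n₃/n₂ = tan 50.57° = 1.2161.
Multiplying, n₃/n₁ = 1.8919 × 1.2161 = 2.3007, and θ_B(1→3) = arctan 2.3007 = 66.51°.

θ_B ≈ 66.51°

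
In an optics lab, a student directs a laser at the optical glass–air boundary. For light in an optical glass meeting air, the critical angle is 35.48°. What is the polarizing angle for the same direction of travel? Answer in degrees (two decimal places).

θ_B ≈ 30.13°

At the critical angle sin θ_c = n₂/n₁, giving n₂/n₁ = sin 35.48° = 0.5804.
Then tan θ_B = n₂/n₁ = 0.5804, so θ_B = arctan 0.5804 = 30.13°.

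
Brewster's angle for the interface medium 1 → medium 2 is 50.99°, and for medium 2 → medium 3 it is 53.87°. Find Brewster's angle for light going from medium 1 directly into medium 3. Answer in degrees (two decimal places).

θ_B ≈ 59.40°

n₂/n₁ = tan 50.99° = 1.2345 and n₃/n₂ = tan 53.87° = 1.3698.
Multiplying, n₃/n₁ = 1.2345 × 1.3698 = 1.6910, and θ_B(1→3) = arctan 1.6910 = 59.40°.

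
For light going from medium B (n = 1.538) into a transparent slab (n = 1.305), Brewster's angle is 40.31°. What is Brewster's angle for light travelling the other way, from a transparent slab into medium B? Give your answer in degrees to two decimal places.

θ_B' ≈ 49.69°

Reversing the direction swaps n₁ and n₂, so tan θ_B' = 1/tan θ_B and θ_B' = 90° − θ_B.
Hence θ_B' = 90° − 40.31° = 49.69°.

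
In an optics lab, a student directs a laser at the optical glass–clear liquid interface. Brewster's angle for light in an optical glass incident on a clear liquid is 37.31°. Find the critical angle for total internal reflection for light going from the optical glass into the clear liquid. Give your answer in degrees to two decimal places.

θ_c ≈ 49.65°

tan θ_B = n₂/n₁ = tan 37.31° = 0.7621.
Total internal reflection: sin θ_c = n₂/n₁ = 0.7621.
θ_c = arcsin(0.7621) = 49.65°.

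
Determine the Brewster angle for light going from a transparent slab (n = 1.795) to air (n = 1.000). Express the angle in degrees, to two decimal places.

The reflected p-component vanishes when tan θ_B = n₂/n₁.
tan θ_B = n₂/n₁ = 1.000/1.795 = 0.5571.
θ_B = arctan(0.5571) = 29.12°.

θ_B ≈ 29.12°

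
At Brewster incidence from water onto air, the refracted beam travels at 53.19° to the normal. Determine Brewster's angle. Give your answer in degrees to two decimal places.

θ_B ≈ 36.81°

At Brewster's angle the reflected and refracted rays are perpendicular, so θ_B + θ_t = 90°.
So θ_B = 90° − θ_t = 90° − 53.19° = 36.81°.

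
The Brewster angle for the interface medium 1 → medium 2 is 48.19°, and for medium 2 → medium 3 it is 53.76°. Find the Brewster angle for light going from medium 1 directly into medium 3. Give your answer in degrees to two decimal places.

θ_B ≈ 56.75°

tan θ_B(1→2) = n₂/n₁ = tan 48.19° = 1.1180.
tan θ_B(2→3) = n₃/n₂ = tan 53.76° = 1.3643.
So n₃/n₁ = (n₂/n₁)(n₃/n₂) = 1.1180 × 1.3643 = 1.5254.
θ_B(1→3) = arctan(1.5254) = 56.75°.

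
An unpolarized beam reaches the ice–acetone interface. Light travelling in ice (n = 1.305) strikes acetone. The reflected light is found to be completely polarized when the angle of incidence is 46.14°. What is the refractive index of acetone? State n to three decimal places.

Full polarization of the reflected beam means tan θ_B = n₂/n₁, where n₁ is the incident medium (ice).
n₂ = n₁ tan θ_B = 1.305 × tan 46.14° = 1.358.

n ≈ 1.358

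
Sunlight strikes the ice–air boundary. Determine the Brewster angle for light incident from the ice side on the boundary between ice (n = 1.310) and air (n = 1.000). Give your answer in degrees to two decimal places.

The reflected p-component vanishes when tan θ_B = n₂/n₁.
Brewster's condition: tan θ_B = n₂/n₁ = 1.000/1.310 = 0.7634.
θ_B = arctan(0.7634) = 37.36°.

θ_B ≈ 37.36°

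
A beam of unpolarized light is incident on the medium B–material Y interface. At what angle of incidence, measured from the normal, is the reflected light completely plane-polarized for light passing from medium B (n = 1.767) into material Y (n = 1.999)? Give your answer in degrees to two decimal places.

θ_B ≈ 48.53°

tan θ_B = n₂/n₁ = 1.999/1.767 = 1.1313.
θ_B = arctan(1.1313) = 48.53°.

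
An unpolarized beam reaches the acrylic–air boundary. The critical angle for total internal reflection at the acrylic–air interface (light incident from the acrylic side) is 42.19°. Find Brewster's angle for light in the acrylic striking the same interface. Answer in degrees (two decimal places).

θ_B ≈ 33.88°

n₂/n₁ = sin θ_c = sin 42.19° = 0.6716.
tan θ_B equals the same ratio, so θ_B = arctan(0.6716) = 33.88°.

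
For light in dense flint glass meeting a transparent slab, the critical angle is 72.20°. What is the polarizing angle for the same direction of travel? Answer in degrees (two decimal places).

θ_B ≈ 43.60°

sin θ_c = n₂/n₁, so n₂/n₁ = sin 72.20° = 0.9521.
Brewster: tan θ_B = n₂/n₁ = 0.9521.
θ_B = arctan(0.9521) = 43.60°.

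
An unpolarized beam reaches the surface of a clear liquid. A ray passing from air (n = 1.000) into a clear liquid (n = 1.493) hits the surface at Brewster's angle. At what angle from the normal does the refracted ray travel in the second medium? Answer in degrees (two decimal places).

θ_t ≈ 33.81°

θ_B = arctan(n₂/n₁) = arctan(1.493/1.000) = 56.19°.
The refracted ray is perpendicular to the reflected ray, so θ_t = 90° − θ_B = 33.81°.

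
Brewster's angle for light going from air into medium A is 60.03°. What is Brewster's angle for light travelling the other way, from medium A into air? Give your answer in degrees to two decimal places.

The two Brewster angles are complementary: θ_B' = 90° − θ_B = 90° − 60.03° = 29.97°.

θ_B' ≈ 29.97°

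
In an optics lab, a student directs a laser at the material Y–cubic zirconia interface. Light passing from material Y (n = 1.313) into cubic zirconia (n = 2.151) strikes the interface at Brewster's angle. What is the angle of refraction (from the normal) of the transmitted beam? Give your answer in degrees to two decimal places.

θ_B = arctan(n₂/n₁) = arctan(2.151/1.313) = 58.60°.
Since θ_B + θ_t = 90° at Brewster incidence, θ_t = 90° − 58.60° = 31.40°.

θ_t ≈ 31.40°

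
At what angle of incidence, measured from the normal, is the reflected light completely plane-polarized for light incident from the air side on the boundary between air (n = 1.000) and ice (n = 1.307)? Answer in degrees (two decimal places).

The reflected p-component vanishes when tan θ_B = n₂/n₁.
tan θ_B = n₂/n₁ = 1.307/1.000 = 1.3070. Taking the arctangent, θ_B = 52.58°.

θ_B ≈ 52.58°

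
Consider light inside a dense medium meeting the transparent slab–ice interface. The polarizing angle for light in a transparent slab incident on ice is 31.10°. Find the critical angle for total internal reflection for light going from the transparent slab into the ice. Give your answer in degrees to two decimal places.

tan θ_B = n₂/n₁ = tan 31.10° = 0.6032.
Total internal reflection: sin θ_c = n₂/n₁ = 0.6032.
θ_c = arcsin(0.6032) = 37.10°.

θ_c ≈ 37.10°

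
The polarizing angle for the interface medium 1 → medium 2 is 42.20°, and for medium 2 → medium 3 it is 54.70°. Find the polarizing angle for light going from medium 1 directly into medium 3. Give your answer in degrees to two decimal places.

Each Brewster angle gives a ratio: n₂/n₁ = tan 42.20° = 0.9067, n₃/n₂ = tan 54.70° = 1.4124.
So n₃/n₁ = (n₂/n₁)(n₃/n₂) = 0.9067 × 1.4124 = 1.2806.
θ_B(1→3) = arctan(1.2806) = 52.02°.

θ_B ≈ 52.02°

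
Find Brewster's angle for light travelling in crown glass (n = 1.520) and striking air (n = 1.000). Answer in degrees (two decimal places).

tan θ_B = n₂/n₁ = 1.000/1.520 = 0.6579. Taking the arctangent, θ_B = 33.34°.

θ_B ≈ 33.34°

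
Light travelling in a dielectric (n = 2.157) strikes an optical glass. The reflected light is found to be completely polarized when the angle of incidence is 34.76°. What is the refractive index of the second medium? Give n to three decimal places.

At the Brewster angle, tan θ_B = n₂/n₁ with n₁ on the incident side (a dielectric) and n₂ on the transmitted side (an optical glass).
n₂ = n₁ tan θ_B = 2.157 × tan 34.76° = 1.497.

n ≈ 1.497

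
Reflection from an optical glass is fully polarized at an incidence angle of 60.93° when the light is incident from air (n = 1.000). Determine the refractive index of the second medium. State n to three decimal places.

Full polarization of the reflected beam means tan θ_B = n₂/n₁, where n₁ is the incident medium (air).
n₂ = n₁ tan θ_B = 1.000 × tan 60.93° = 1.799.

n ≈ 1.799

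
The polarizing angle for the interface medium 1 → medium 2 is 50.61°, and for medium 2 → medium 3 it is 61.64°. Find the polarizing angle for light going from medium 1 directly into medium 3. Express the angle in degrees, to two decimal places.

tan θ_B(1→2) = n₂/n₁ = tan 50.61° = 1.2179.
tan θ_B(2→3) = n₃/n₂ = tan 61.64° = 1.8526.
Multiplying, n₃/n₁ = 1.2179 × 1.8526 = 2.2561, and θ_B(1→3) = arctan 2.2561 = 66.10°.

θ_B ≈ 66.10°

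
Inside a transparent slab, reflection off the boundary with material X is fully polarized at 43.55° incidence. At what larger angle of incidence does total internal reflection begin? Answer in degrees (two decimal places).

n₂/n₁ = tan 43.55° = 0.9506; the critical angle satisfies sin θ_c = n₂/n₁.
θ_c = arcsin(0.9506) = 71.92°.

θ_c ≈ 71.92°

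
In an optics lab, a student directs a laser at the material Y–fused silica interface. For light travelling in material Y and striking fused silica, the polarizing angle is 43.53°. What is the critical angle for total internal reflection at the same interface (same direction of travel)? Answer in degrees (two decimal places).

θ_c ≈ 71.80°

tan θ_B = n₂/n₁ = tan 43.53° = 0.9500.
Total internal reflection: sin θ_c = n₂/n₁ = 0.9500.
θ_c = arcsin(0.9500) = 71.80°.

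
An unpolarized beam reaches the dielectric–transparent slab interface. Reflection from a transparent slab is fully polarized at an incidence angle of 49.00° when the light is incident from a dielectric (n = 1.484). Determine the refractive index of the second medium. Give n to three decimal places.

n ≈ 1.707

At the Brewster angle, tan θ_B = n₂/n₁ with n₁ on the incident side (a dielectric) and n₂ on the transmitted side (a transparent slab).
n₂ = n₁ tan θ_B = 1.484 × tan 49.00° = 1.707.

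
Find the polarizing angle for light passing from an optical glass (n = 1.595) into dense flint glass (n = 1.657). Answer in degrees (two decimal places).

θ_B ≈ 46.09°

tan θ_B = n₂/n₁ = 1.657/1.595 = 1.0389.
θ_B = arctan(1.0389) = 46.09°.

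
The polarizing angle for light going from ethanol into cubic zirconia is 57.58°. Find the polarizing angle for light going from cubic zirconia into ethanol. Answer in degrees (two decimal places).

θ_B' ≈ 32.42°

The two Brewster angles are complementary: θ_B' = 90° − θ_B = 90° − 57.58° = 32.42°.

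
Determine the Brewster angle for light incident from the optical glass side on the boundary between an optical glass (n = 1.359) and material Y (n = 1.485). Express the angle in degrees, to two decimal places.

θ_B ≈ 47.54°

The reflected p-component vanishes when tan θ_B = n₂/n₁.
Here n₂/n₁ = 1.485/1.359 = 1.0927, and Brewster's law gives tan θ_B = n₂/n₁.
θ_B = arctan(1.0927) = 47.54°.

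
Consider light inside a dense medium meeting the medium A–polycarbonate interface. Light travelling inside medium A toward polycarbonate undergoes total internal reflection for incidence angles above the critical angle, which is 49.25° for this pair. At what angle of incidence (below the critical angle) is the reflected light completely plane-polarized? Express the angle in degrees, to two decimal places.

At the critical angle sin θ_c = n₂/n₁, giving n₂/n₁ = sin 49.25° = 0.7576.
Then tan θ_B = n₂/n₁ = 0.7576, so θ_B = arctan 0.7576 = 37.15°.

θ_B ≈ 37.15°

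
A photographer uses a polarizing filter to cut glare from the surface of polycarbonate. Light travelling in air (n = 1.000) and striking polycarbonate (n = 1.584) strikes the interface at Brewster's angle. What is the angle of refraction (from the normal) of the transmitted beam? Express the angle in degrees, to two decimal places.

θ_t ≈ 32.26°

tan θ_B = n₂/n₁ = 1.584/1.000 = 1.5840, so θ_B = 57.74°.
The refracted ray is perpendicular to the reflected ray, so θ_t = 90° − θ_B = 32.26°.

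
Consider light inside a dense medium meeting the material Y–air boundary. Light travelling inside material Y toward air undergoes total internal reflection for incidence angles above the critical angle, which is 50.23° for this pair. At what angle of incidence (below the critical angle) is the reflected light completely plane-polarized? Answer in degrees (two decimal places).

θ_B ≈ 37.55°

At the critical angle sin θ_c = n₂/n₁, giving n₂/n₁ = sin 50.23° = 0.7686.
Then tan θ_B = n₂/n₁ = 0.7686, so θ_B = arctan 0.7686 = 37.55°.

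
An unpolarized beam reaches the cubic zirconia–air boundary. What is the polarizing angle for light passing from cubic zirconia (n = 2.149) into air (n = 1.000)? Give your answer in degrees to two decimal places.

θ_B ≈ 24.95°

tan θ_B = n₂/n₁ = 1.000/2.149 = 0.4653. Taking the arctangent, θ_B = 24.95°.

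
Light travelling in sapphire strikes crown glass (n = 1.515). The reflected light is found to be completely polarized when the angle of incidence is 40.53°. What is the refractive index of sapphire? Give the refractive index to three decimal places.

n ≈ 1.772

Full polarization of the reflected beam means tan θ_B = n₂/n₁, where n₁ is the incident medium (sapphire).
n₁ = n₂ / tan θ_B = 1.515 / tan 40.53° = 1.772.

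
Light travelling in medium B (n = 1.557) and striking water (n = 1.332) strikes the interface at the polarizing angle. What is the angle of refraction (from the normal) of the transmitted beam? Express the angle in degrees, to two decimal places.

θ_t ≈ 49.45°

First find Brewster's angle: tan θ_B = 1.332/1.557 = 0.8555, giving θ_B = 40.55°.
Since θ_B + θ_t = 90° at Brewster incidence, θ_t = 90° − 40.55° = 49.45°.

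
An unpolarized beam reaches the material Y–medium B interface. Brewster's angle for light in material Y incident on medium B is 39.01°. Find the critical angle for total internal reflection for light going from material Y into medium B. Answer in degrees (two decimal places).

n₂/n₁ = tan 39.01° = 0.8101; the critical angle satisfies sin θ_c = n₂/n₁.
θ_c = arcsin(0.8101) = 54.10°.

θ_c ≈ 54.10°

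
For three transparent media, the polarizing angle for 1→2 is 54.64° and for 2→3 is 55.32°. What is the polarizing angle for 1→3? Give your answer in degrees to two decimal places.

Each Brewster angle gives a ratio: n₂/n₁ = tan 54.64° = 1.4092, n₃/n₂ = tan 55.32° = 1.4453.
So n₃/n₁ = (n₂/n₁)(n₃/n₂) = 1.4092 × 1.4453 = 2.0367.
θ_B(1→3) = arctan(2.0367) = 63.85°.

θ_B ≈ 63.85°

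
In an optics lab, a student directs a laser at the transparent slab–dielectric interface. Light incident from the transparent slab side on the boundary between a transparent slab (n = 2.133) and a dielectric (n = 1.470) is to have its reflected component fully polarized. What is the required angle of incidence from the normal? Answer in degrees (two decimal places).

θ_B ≈ 34.57°

Brewster's condition: tan θ_B = n₂/n₁ = 1.470/2.133 = 0.6892. Taking the arctangent, θ_B = 34.57°.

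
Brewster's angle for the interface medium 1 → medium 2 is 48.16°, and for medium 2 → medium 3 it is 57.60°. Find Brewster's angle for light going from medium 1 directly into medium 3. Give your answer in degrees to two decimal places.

θ_B ≈ 60.39°

tan θ_B(1→2) = n₂/n₁ = tan 48.16° = 1.1169.
tan θ_B(2→3) = n₃/n₂ = tan 57.60° = 1.5757.
Multiplying, n₃/n₁ = 1.1169 × 1.5757 = 1.7599, and θ_B(1→3) = arctan 1.7599 = 60.39°.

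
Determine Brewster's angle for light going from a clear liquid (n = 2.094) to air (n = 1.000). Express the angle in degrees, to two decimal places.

Brewster's condition: tan θ_B = n₂/n₁ = 1.000/2.094 = 0.4776.
θ_B = arctan(0.4776) = 25.53°.

θ_B ≈ 25.53°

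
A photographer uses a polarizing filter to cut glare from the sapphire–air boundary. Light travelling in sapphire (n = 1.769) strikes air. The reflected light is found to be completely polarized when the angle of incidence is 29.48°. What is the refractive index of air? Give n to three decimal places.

Full polarization of the reflected beam means tan θ_B = n₂/n₁, where n₁ is the incident medium (sapphire).
n₂ = n₁ tan θ_B = 1.769 × tan 29.48° = 1.000.

n ≈ 1.000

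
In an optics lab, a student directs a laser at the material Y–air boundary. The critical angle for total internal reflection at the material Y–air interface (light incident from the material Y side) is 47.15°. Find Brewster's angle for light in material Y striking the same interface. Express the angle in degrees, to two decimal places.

sin θ_c = n₂/n₁, so n₂/n₁ = sin 47.15° = 0.7331.
Brewster: tan θ_B = n₂/n₁ = 0.7331.
θ_B = arctan(0.7331) = 36.25°.

θ_B ≈ 36.25°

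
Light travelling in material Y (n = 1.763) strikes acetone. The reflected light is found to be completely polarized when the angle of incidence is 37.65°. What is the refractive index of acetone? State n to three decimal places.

At the polarizing angle, tan θ_B = n₂/n₁ with n₁ on the incident side (material Y) and n₂ on the transmitted side (acetone).
n₂ = n₁ tan θ_B = 1.763 × tan 37.65° = 1.360.

n ≈ 1.360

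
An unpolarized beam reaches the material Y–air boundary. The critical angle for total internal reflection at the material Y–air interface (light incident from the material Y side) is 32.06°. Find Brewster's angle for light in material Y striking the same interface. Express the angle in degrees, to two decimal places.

sin θ_c = n₂/n₁, so n₂/n₁ = sin 32.06° = 0.5308.
Brewster: tan θ_B = n₂/n₁ = 0.5308.
θ_B = arctan(0.5308) = 27.96°.

θ_B ≈ 27.96°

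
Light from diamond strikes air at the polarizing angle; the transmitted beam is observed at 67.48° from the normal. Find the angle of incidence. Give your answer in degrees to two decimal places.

Since the reflected and refracted rays are at right angles at the polarizing angle, θ_B + θ_t = 90°.
So θ_B = 90° − θ_t = 90° − 67.48° = 22.52°.

θ_B ≈ 22.52°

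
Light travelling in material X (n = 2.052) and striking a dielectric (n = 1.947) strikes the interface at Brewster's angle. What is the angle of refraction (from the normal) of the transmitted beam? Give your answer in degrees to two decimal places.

θ_t ≈ 46.50°

tan θ_B = n₂/n₁ = 1.947/2.052 = 0.9488, so θ_B = 43.50°.
At Brewster's angle the reflected and refracted rays are perpendicular, so θ_t = 90° − θ_B = 90° − 43.50° = 46.50°.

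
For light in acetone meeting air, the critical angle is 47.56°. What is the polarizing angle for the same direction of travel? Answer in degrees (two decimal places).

sin θ_c = n₂/n₁, so n₂/n₁ = sin 47.56° = 0.7380.
Brewster: tan θ_B = n₂/n₁ = 0.7380.
θ_B = arctan(0.7380) = 36.43°.

θ_B ≈ 36.43°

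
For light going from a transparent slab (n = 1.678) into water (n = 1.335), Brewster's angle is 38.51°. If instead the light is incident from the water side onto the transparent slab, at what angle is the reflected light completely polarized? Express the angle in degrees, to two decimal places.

θ_B' ≈ 51.49°

Reversing the direction swaps n₁ and n₂, so tan θ_B' = 1/tan θ_B and θ_B' = 90° − θ_B.
Hence θ_B' = 90° − 38.51° = 51.49°.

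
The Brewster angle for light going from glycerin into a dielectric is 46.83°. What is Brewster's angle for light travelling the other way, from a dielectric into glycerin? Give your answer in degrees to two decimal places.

tan θ_B' = n₁/n₂ = 1/tan θ_B, so θ_B' = 90° − θ_B.
θ_B' = 90° − 46.83° = 43.17°.

θ_B' ≈ 43.17°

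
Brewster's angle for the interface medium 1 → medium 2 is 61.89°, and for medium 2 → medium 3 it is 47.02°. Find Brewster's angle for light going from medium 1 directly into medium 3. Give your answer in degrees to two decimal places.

θ_B ≈ 63.54°

n₂/n₁ = tan 61.89° = 1.8720 and n₃/n₂ = tan 47.02° = 1.0731.
So n₃/n₁ = (n₂/n₁)(n₃/n₂) = 1.8720 × 1.0731 = 2.0089.
θ_B(1→3) = arctan(2.0089) = 63.54°.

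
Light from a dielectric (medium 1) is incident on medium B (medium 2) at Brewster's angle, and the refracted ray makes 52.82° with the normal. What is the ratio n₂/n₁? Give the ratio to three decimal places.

n₂/n₁ ≈ 0.758

θ_B + θ_t = 90°, so θ_B = 90° − 52.82° = 37.18°.
tan θ_B = n₂/n₁, so n₂/n₁ = tan 37.18° = 0.758.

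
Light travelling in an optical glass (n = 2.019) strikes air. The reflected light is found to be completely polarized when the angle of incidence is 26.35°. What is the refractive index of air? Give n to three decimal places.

At Brewster's angle, tan θ_B = n₂/n₁ with n₁ on the incident side (an optical glass) and n₂ on the transmitted side (air).
n₂ = n₁ tan θ_B = 2.019 × tan 26.35° = 1.000.

n ≈ 1.000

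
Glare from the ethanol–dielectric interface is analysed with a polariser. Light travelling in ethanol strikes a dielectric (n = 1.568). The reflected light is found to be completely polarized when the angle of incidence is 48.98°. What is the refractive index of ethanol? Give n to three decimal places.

n ≈ 1.364

Full polarization of the reflected beam means tan θ_B = n₂/n₁, where n₁ is the incident medium (ethanol).
n₁ = n₂ / tan θ_B = 1.568 / tan 48.98° = 1.364.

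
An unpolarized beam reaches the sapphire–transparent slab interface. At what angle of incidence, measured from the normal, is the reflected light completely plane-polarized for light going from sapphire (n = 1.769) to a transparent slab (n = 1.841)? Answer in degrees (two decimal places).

Brewster's condition: tan θ_B = n₂/n₁ = 1.841/1.769 = 1.0407.
So θ_B = arctan 1.0407 = 46.14°.

θ_B ≈ 46.14°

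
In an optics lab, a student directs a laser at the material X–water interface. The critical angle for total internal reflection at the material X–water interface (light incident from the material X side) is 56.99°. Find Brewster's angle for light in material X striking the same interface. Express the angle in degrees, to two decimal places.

At the critical angle sin θ_c = n₂/n₁, giving n₂/n₁ = sin 56.99° = 0.8386.
Then tan θ_B = n₂/n₁ = 0.8386, so θ_B = arctan 0.8386 = 39.98°.

θ_B ≈ 39.98°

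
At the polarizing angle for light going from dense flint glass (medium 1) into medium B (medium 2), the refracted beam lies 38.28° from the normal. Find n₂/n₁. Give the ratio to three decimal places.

n₂/n₁ ≈ 1.267

At Brewster incidence θ_B = 90° − θ_t = 90° − 38.28° = 51.72°.
Then n₂/n₁ = tan θ_B = tan 51.72° = 1.267.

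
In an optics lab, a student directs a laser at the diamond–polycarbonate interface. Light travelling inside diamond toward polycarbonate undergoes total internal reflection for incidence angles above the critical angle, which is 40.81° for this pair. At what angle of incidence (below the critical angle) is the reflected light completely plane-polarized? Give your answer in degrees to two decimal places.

θ_B ≈ 33.17°

sin θ_c = n₂/n₁, so n₂/n₁ = sin 40.81° = 0.6536.
Brewster: tan θ_B = n₂/n₁ = 0.6536.
θ_B = arctan(0.6536) = 33.17°.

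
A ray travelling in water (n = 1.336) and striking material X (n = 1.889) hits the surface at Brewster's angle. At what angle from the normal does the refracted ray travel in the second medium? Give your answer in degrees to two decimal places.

θ_t ≈ 35.27°

First find Brewster's angle: tan θ_B = 1.889/1.336 = 1.4139, giving θ_B = 54.73°.
At Brewster's angle the reflected and refracted rays are perpendicular, so θ_t = 90° − θ_B = 90° − 54.73° = 35.27°.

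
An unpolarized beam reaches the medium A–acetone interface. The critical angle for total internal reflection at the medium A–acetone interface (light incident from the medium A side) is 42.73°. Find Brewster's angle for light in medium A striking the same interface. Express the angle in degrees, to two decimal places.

sin θ_c = n₂/n₁, so n₂/n₁ = sin 42.73° = 0.6785.
Brewster: tan θ_B = n₂/n₁ = 0.6785.
θ_B = arctan(0.6785) = 34.16°.

θ_B ≈ 34.16°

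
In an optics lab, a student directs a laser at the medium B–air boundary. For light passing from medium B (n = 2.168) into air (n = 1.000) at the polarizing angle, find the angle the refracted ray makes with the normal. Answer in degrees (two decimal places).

θ_t ≈ 65.24°

θ_B = arctan(n₂/n₁) = arctan(1.000/2.168) = 24.76°.
At Brewster's angle the reflected and refracted rays are perpendicular, so θ_t = 90° − θ_B = 90° − 24.76° = 65.24°.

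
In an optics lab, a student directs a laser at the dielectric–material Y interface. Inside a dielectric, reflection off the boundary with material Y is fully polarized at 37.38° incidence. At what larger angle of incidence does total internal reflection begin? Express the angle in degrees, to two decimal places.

tan θ_B = n₂/n₁ = tan 37.38° = 0.7640.
Total internal reflection: sin θ_c = n₂/n₁ = 0.7640.
θ_c = arcsin(0.7640) = 49.82°.

θ_c ≈ 49.82°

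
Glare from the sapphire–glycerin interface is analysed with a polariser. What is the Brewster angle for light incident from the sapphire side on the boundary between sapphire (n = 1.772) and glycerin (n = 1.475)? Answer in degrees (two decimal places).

Brewster's condition: tan θ_B = n₂/n₁ = 1.475/1.772 = 0.8324. Taking the arctangent, θ_B = 39.77°.

θ_B ≈ 39.77°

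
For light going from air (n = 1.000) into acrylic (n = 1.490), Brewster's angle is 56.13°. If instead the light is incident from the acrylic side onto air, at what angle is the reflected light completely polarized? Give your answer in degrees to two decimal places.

θ_B' ≈ 33.87°

Reversing the direction swaps n₁ and n₂, so tan θ_B' = 1/tan θ_B and θ_B' = 90° − θ_B.
Hence θ_B' = 90° − 56.13° = 33.87°.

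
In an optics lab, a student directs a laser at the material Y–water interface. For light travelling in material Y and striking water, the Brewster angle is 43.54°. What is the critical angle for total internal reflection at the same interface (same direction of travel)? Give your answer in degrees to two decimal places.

tan θ_B = n₂/n₁ = tan 43.54° = 0.9503.
Total internal reflection: sin θ_c = n₂/n₁ = 0.9503.
θ_c = arcsin(0.9503) = 71.86°.

θ_c ≈ 71.86°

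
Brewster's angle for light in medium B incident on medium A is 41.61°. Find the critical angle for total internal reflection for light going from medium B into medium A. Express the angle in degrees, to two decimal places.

θ_c ≈ 62.64°

n₂/n₁ = tan 41.61° = 0.8882; the critical angle satisfies sin θ_c = n₂/n₁.
θ_c = arcsin(0.8882) = 62.64°.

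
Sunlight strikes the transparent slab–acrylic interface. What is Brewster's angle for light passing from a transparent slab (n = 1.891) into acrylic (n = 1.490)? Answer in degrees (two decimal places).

θ_B ≈ 38.24°

Here n₂/n₁ = 1.490/1.891 = 0.7879, and Brewster's law gives tan θ_B = n₂/n₁.
So θ_B = arctan 0.7879 = 38.24°.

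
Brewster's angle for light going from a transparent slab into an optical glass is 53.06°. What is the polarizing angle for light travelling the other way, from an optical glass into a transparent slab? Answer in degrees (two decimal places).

Reversing the direction swaps n₁ and n₂, so tan θ_B' = 1/tan θ_B and θ_B' = 90° − θ_B.
Hence θ_B' = 90° − 53.06° = 36.94°.

θ_B' ≈ 36.94°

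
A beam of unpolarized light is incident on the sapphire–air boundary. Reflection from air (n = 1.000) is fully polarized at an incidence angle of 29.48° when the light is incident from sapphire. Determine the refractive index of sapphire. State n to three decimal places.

n ≈ 1.769

At the Brewster angle, tan θ_B = n₂/n₁ with n₁ on the incident side (sapphire) and n₂ on the transmitted side (air).
n₁ = n₂ / tan θ_B = 1.000 / tan 29.48° = 1.769.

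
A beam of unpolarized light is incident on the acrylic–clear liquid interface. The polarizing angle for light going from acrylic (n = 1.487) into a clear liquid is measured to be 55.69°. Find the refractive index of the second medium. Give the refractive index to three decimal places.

At the polarizing angle, tan θ_B = n₂/n₁ with n₁ on the incident side (acrylic) and n₂ on the transmitted side (a clear liquid).
n₂ = n₁ tan θ_B = 1.487 × tan 55.69° = 2.179.

n ≈ 2.179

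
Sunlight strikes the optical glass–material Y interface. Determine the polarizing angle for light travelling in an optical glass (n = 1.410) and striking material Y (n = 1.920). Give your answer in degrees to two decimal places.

Here n₂/n₁ = 1.920/1.410 = 1.3617, and Brewster's law gives tan θ_B = n₂/n₁. Taking the arctangent, θ_B = 53.71°.

θ_B ≈ 53.71°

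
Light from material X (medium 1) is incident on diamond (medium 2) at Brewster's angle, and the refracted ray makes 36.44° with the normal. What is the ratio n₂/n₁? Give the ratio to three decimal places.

n₂/n₁ ≈ 1.354

θ_B + θ_t = 90°, so θ_B = 90° − 36.44° = 53.56°.
tan θ_B = n₂/n₁, so n₂/n₁ = tan 53.56° = 1.354.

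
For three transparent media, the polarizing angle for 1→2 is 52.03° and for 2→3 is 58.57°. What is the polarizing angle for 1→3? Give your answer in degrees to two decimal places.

θ_B ≈ 64.50°

n₂/n₁ = tan 52.03° = 1.2813 and n₃/n₂ = tan 58.57° = 1.6363.
n₃/n₁ = 2.0967. Then tan θ_B(1→3) = n₃/n₁, so θ_B(1→3) = arctan(2.0967) = 64.50°.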